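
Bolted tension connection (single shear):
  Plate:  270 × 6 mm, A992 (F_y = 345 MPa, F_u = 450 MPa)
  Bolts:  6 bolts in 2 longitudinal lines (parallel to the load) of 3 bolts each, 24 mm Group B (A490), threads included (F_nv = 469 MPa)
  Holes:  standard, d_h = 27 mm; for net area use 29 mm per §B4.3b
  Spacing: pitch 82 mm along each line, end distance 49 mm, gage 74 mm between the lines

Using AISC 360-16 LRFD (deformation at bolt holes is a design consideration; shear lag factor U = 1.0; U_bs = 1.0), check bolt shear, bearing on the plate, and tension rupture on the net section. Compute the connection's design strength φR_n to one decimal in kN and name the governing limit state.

Bolt shear: A_b = π(24)²/4 = 452.39 mm². φR_n = 0.75 × 469 × 452.39 × 6 × 1 = 954.8 kN.
Bearing (6 mm plate, F_u = 450 MPa): end bolts L_c = 49 − 27/2 = 35.5, R_n = min(1.2×35.5×6×450, 2.4×24×6×450) = 115.02 kN/bolt; interior L_c = 82 − 27 = 55, R_n = 155.52 kN/bolt. φR_n = 0.75 × (2×115.02 + 4×155.52) = 639.1 kN.
Tension rupture (net): A_n = (270 − 2×29)×6 = 1272 mm² (U = 1.0, A_e = A_n). φR_n = 0.75 × 450 × 1272 = 429.3 kN.
Governing: min(954.8, 639.1, 429.3) = 429.3 kN → net-section rupture.

429.3 kN (net-section rupture governs)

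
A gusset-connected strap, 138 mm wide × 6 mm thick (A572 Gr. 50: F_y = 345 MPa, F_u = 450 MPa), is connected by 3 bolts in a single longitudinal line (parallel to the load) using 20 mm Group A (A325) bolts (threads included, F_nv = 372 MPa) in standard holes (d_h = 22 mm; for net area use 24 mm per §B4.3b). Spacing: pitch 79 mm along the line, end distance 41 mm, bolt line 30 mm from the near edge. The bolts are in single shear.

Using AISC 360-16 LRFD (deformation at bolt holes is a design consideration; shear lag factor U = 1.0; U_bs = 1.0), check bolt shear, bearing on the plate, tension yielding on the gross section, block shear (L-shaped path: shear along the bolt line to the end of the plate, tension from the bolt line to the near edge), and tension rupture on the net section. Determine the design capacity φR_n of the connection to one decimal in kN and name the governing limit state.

Bolt shear: A_b = π(20)²/4 = 314.16 mm². φR_n = 0.75 × 372 × 314.16 × 3 × 1 = 263.0 kN.
Bearing (6 mm plate, F_u = 450 MPa): end bolts L_c = 41 − 22/2 = 30, R_n = min(1.2×30×6×450, 2.4×20×6×450) = 97.2 kN/bolt; interior L_c = 79 − 22 = 57, R_n = 129.6 kN/bolt. φR_n = 0.75 × (1×97.2 + 2×129.6) = 267.3 kN.
Tension yield (gross): A_g = 138×6 = 828 mm². φR_n = 0.90 × 345 × 828 = 257.1 kN.
Block shear: shear path 1×[41+2×79] = 1×199 mm, A_gv = 1194, A_nv = 1×(199 − 2.5×24)×6 = 834 mm²; tension to near edge: (30 − 0.5×24)×6 = 108 mm². R_n = min(0.6×450×834, 0.6×345×1194) + 1.0×450×108 = min(225.18, 247.16) + 48.6 = 273.78 kN. φR_n = 0.75 × 273.78 = 205.3 kN.
Tension rupture (net): A_n = (138 − 1×24)×6 = 684 mm² (U = 1.0, A_e = A_n). φR_n = 0.75 × 450 × 684 = 230.9 kN.
Governing: min(263.0, 267.3, 257.1, 205.3, 230.9) = 205.3 kN → block shear.

205.3 kN (block shear governs)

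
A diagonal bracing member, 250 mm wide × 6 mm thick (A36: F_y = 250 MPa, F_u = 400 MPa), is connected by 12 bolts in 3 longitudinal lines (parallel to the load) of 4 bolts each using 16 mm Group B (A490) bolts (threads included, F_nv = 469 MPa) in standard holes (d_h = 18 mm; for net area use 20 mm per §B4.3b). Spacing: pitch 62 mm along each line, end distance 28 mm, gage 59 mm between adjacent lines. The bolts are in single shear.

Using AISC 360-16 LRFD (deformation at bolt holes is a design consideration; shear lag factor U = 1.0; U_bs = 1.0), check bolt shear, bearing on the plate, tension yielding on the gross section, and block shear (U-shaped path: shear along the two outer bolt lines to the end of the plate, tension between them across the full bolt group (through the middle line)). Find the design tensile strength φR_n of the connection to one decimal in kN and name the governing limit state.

337.5 kN (gross-section yield governs)

Bolt shear: A_b = π(16)²/4 = 201.06 mm². φR_n = 0.75 × 469 × 201.06 × 12 × 1 = 848.7 kN.
Bearing (6 mm plate, F_u = 400 MPa): end bolts L_c = 28 − 18/2 = 19, R_n = min(1.2×19×6×400, 2.4×16×6×400) = 54.72 kN/bolt; interior L_c = 62 − 18 = 44, R_n = 92.16 kN/bolt. φR_n = 0.75 × (3×54.72 + 9×92.16) = 745.2 kN.
Tension yield (gross): A_g = 250×6 = 1500 mm². φR_n = 0.90 × 250 × 1500 = 337.5 kN.
Block shear: shear path 2×[28+3×62] = 2×214 mm, A_gv = 2568, A_nv = 2×(214 − 3.5×20)×6 = 1728 mm²; tension across gage: (118 − 2×20)×6 = 468 mm². R_n = min(0.6×400×1728, 0.6×250×2568) + 1.0×400×468 = min(414.72, 385.2) + 187.2 = 572.4 kN. φR_n = 0.75 × 572.4 = 429.3 kN.
Governing: min(848.7, 745.2, 337.5, 429.3) = 337.5 kN → gross-section yield.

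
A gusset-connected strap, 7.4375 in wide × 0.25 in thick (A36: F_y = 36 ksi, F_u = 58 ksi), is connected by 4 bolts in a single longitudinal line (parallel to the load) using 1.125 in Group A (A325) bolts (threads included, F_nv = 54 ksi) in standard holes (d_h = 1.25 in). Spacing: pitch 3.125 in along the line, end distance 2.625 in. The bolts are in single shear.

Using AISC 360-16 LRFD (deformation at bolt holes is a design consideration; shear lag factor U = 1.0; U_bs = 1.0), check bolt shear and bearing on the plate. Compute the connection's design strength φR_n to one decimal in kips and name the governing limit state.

Bolt shear: A_b = π(1.125)²/4 = 0.99402 in². φR_n = 0.75 × 54 × 0.99402 × 4 × 1 = 161.0 kips.
Bearing (0.25 in plate, F_u = 58 ksi): end bolts L_c = 2.625 − 1.25/2 = 2, R_n = min(1.2×2×0.25×58, 2.4×1.125×0.25×58) = 34.8 kips/bolt; interior L_c = 3.125 − 1.25 = 1.875, R_n = 32.625 kips/bolt. φR_n = 0.75 × (1×34.8 + 3×32.625) = 99.5 kips.
Governing: min(161.0, 99.5) = 99.5 kips → bearing.

99.5 kips (bearing governs)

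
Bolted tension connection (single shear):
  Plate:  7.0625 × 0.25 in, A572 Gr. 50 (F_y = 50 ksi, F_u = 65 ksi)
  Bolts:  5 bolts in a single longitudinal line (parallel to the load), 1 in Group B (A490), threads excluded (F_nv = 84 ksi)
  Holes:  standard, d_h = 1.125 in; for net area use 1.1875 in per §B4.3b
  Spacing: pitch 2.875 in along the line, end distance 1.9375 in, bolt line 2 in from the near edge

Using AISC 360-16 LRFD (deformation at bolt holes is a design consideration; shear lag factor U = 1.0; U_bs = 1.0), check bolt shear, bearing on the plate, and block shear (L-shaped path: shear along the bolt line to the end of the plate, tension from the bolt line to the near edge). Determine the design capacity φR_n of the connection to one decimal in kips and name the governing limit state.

Bolt shear: A_b = π(1)²/4 = 0.7854 in². φR_n = 0.75 × 84 × 0.7854 × 5 × 1 = 247.4 kips.
Bearing (0.25 in plate, F_u = 65 ksi): end bolts L_c = 1.9375 − 1.125/2 = 1.375, R_n = min(1.2×1.375×0.25×65, 2.4×1×0.25×65) = 26.813 kips/bolt; interior L_c = 2.875 − 1.125 = 1.75, R_n = 34.125 kips/bolt. φR_n = 0.75 × (1×26.813 + 4×34.125) = 122.5 kips.
Block shear: shear path 1×[1.9375+4×2.875] = 1×13.4375 in, A_gv = 3.3594, A_nv = 1×(13.4375 − 4.5×1.1875)×0.25 = 2.0234 in²; tension to near edge: (2 − 0.5×1.1875)×0.25 = 0.35156 in². R_n = min(0.6×65×2.0234, 0.6×50×3.3594) + 1.0×65×0.35156 = min(78.913, 100.78) + 22.851 = 101.76 kips. φR_n = 0.75 × 101.76 = 76.3 kips.
Governing: min(247.4, 122.5, 76.3) = 76.3 kips → block shear.

76.3 kips (block shear governs)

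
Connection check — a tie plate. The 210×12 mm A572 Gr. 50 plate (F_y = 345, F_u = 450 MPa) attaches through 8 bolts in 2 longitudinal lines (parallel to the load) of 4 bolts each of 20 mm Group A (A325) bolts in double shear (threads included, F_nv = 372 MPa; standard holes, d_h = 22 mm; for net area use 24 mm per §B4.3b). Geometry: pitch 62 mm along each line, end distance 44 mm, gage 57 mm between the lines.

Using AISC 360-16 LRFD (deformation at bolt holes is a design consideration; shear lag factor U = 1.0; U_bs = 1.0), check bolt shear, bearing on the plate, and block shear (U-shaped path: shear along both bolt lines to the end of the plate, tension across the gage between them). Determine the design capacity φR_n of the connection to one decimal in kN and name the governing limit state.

Bolt shear: A_b = π(20)²/4 = 314.16 mm². φR_n = 0.75 × 372 × 314.16 × 8 × 2 = 1402.4 kN.
Bearing (12 mm plate, F_u = 450 MPa): end bolts L_c = 44 − 22/2 = 33, R_n = min(1.2×33×12×450, 2.4×20×12×450) = 213.84 kN/bolt; interior L_c = 62 − 22 = 40, R_n = 259.2 kN/bolt. φR_n = 0.75 × (2×213.84 + 6×259.2) = 1487.2 kN.
Block shear: shear path 2×[44+3×62] = 2×230 mm, A_gv = 5520, A_nv = 2×(230 − 3.5×24)×12 = 3504 mm²; tension across gage: (57 − 1×24)×12 = 396 mm². R_n = min(0.6×450×3504, 0.6×345×5520) + 1.0×450×396 = min(946.08, 1142.6) + 178.2 = 1124.3 kN. φR_n = 0.75 × 1124.3 = 843.2 kN.
Governing: min(1402.4, 1487.2, 843.2) = 843.2 kN → block shear.

843.2 kN (block shear governs)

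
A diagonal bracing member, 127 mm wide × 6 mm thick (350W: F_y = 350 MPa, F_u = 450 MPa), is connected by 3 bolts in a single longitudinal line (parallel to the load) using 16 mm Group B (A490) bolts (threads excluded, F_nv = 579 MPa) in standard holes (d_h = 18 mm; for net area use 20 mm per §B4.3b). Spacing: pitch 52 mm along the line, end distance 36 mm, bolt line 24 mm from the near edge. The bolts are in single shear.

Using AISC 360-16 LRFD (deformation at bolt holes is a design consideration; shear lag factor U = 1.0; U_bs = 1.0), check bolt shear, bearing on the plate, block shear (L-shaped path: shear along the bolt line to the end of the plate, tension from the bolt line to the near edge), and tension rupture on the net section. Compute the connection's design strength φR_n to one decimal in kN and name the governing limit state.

Bolt shear: A_b = π(16)²/4 = 201.06 mm². φR_n = 0.75 × 579 × 201.06 × 3 × 1 = 261.9 kN.
Bearing (6 mm plate, F_u = 450 MPa): end bolts L_c = 36 − 18/2 = 27, R_n = min(1.2×27×6×450, 2.4×16×6×450) = 87.48 kN/bolt; interior L_c = 52 − 18 = 34, R_n = 103.68 kN/bolt. φR_n = 0.75 × (1×87.48 + 2×103.68) = 221.1 kN.
Block shear: shear path 1×[36+2×52] = 1×140 mm, A_gv = 840, A_nv = 1×(140 − 2.5×20)×6 = 540 mm²; tension to near edge: (24 − 0.5×20)×6 = 84 mm². R_n = min(0.6×450×540, 0.6×350×840) + 1.0×450×84 = min(145.8, 176.4) + 37.8 = 183.6 kN. φR_n = 0.75 × 183.6 = 137.7 kN.
Tension rupture (net): A_n = (127 − 1×20)×6 = 642 mm² (U = 1.0, A_e = A_n). φR_n = 0.75 × 450 × 642 = 216.7 kN.
Governing: min(261.9, 221.1, 137.7, 216.7) = 137.7 kN → block shear.

137.7 kN (block shear governs)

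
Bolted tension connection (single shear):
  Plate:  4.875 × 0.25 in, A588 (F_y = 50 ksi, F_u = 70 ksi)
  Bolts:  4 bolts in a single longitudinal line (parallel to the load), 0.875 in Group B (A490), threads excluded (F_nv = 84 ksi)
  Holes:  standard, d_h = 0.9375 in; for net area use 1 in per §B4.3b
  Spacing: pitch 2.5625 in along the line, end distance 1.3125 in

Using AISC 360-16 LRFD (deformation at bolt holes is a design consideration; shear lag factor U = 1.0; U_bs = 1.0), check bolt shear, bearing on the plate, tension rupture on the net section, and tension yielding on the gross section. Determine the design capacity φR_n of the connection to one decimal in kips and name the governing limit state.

50.9 kips (net-section rupture governs)

Bolt shear: A_b = π(0.875)²/4 = 0.60132 in². φR_n = 0.75 × 84 × 0.60132 × 4 × 1 = 151.5 kips.
Bearing (0.25 in plate, F_u = 70 ksi): end bolts L_c = 1.3125 − 0.9375/2 = 0.84375, R_n = min(1.2×0.84375×0.25×70, 2.4×0.875×0.25×70) = 17.719 kips/bolt; interior L_c = 2.5625 − 0.9375 = 1.625, R_n = 34.125 kips/bolt. φR_n = 0.75 × (1×17.719 + 3×34.125) = 90.1 kips.
Tension rupture (net): A_n = (4.875 − 1×1)×0.25 = 0.96875 in² (U = 1.0, A_e = A_n). φR_n = 0.75 × 70 × 0.96875 = 50.9 kips.
Tension yield (gross): A_g = 4.875×0.25 = 1.2188 in². φR_n = 0.90 × 50 × 1.2188 = 54.8 kips.
Governing: min(151.5, 90.1, 50.9, 54.8) = 50.9 kips → net-section rupture.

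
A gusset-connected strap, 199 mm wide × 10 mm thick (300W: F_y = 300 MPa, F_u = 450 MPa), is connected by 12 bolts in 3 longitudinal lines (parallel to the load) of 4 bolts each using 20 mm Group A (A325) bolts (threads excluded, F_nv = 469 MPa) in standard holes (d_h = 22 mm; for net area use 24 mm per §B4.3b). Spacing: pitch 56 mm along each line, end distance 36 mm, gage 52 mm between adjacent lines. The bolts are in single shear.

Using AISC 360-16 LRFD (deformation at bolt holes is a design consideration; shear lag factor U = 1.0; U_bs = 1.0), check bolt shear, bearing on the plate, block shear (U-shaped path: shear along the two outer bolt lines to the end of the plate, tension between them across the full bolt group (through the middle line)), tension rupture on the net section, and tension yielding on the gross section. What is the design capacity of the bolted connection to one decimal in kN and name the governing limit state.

Bolt shear: A_b = π(20)²/4 = 314.16 mm². φR_n = 0.75 × 469 × 314.16 × 12 × 1 = 1326.1 kN.
Bearing (10 mm plate, F_u = 450 MPa): end bolts L_c = 36 − 22/2 = 25, R_n = min(1.2×25×10×450, 2.4×20×10×450) = 135 kN/bolt; interior L_c = 56 − 22 = 34, R_n = 183.6 kN/bolt. φR_n = 0.75 × (3×135 + 9×183.6) = 1543.1 kN.
Block shear: shear path 2×[36+3×56] = 2×204 mm, A_gv = 4080, A_nv = 2×(204 − 3.5×24)×10 = 2400 mm²; tension across gage: (104 − 2×24)×10 = 560 mm². R_n = min(0.6×450×2400, 0.6×300×4080) + 1.0×450×560 = min(648, 734.4) + 252 = 900 kN. φR_n = 0.75 × 900 = 675.0 kN.
Tension rupture (net): A_n = (199 − 3×24)×10 = 1270 mm² (U = 1.0, A_e = A_n). φR_n = 0.75 × 450 × 1270 = 428.6 kN.
Tension yield (gross): A_g = 199×10 = 1990 mm². φR_n = 0.90 × 300 × 1990 = 537.3 kN.
Governing: min(1326.1, 1543.1, 675.0, 428.6, 537.3) = 428.6 kN → net-section rupture.

428.6 kN (net-section rupture governs)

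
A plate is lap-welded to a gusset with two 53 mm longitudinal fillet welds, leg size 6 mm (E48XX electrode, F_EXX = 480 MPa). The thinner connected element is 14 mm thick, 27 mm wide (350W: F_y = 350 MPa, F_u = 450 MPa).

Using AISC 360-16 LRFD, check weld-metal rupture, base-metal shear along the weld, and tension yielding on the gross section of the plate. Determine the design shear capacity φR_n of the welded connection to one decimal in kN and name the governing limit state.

97.1 kN (weld metal governs)

Weld metal: throat = 0.707×6 = 4.242 mm, L = 2×53 = 106 mm. φR_n = 0.75 × 0.6 × 480 × 4.242 × 106 = 97.1 kN.
Base metal shear (14 mm plate): yield φR_n = 1.0×0.6×350×14×106 = 311.6 kN; rupture φR_n = 0.75×0.6×450×14×106 = 300.5 kN; take 300.5 kN (rupture).
Tension yield (gross): A_g = 27×14 = 378 mm². φR_n = 0.90 × 350 × 378 = 119.1 kN.
Governing: min(97.1, 300.5, 119.1) = 97.1 kN → weld metal.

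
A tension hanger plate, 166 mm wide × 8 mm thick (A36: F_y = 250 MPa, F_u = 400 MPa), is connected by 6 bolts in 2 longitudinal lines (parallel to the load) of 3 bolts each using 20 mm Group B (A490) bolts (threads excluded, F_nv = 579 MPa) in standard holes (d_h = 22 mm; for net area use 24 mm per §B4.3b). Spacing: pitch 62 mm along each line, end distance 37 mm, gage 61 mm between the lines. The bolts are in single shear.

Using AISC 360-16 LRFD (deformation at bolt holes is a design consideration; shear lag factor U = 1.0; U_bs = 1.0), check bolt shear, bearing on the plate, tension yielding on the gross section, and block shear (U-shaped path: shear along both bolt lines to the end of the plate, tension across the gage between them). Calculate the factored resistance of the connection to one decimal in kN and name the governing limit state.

Bolt shear: A_b = π(20)²/4 = 314.16 mm². φR_n = 0.75 × 579 × 314.16 × 6 × 1 = 818.5 kN.
Bearing (8 mm plate, F_u = 400 MPa): end bolts L_c = 37 − 22/2 = 26, R_n = min(1.2×26×8×400, 2.4×20×8×400) = 99.84 kN/bolt; interior L_c = 62 − 22 = 40, R_n = 153.6 kN/bolt. φR_n = 0.75 × (2×99.84 + 4×153.6) = 610.6 kN.
Tension yield (gross): A_g = 166×8 = 1328 mm². φR_n = 0.90 × 250 × 1328 = 298.8 kN.
Block shear: shear path 2×[37+2×62] = 2×161 mm, A_gv = 2576, A_nv = 2×(161 − 2.5×24)×8 = 1616 mm²; tension across gage: (61 − 1×24)×8 = 296 mm². R_n = min(0.6×400×1616, 0.6×250×2576) + 1.0×400×296 = min(387.84, 386.4) + 118.4 = 504.8 kN. φR_n = 0.75 × 504.8 = 378.6 kN.
Governing: min(818.5, 610.6, 298.8, 378.6) = 298.8 kN → gross-section yield.

298.8 kN (gross-section yield governs)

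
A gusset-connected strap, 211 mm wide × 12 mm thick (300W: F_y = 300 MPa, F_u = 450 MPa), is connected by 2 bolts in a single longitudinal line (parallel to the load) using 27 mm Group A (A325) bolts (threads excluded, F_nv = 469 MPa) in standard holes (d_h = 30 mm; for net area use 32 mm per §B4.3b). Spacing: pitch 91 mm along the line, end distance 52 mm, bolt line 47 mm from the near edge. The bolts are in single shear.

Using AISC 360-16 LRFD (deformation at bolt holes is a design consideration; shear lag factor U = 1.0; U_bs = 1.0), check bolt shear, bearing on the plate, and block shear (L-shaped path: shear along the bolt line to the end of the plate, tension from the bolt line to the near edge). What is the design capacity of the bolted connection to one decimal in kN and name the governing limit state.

356.4 kN (block shear governs)

Bolt shear: A_b = π(27)²/4 = 572.56 mm². φR_n = 0.75 × 469 × 572.56 × 2 × 1 = 402.8 kN.
Bearing (12 mm plate, F_u = 450 MPa): end bolts L_c = 52 − 30/2 = 37, R_n = min(1.2×37×12×450, 2.4×27×12×450) = 239.76 kN/bolt; interior L_c = 91 − 30 = 61, R_n = 349.92 kN/bolt. φR_n = 0.75 × (1×239.76 + 1×349.92) = 442.3 kN.
Block shear: shear path 1×[52+1×91] = 1×143 mm, A_gv = 1716, A_nv = 1×(143 − 1.5×32)×12 = 1140 mm²; tension to near edge: (47 − 0.5×32)×12 = 372 mm². R_n = min(0.6×450×1140, 0.6×300×1716) + 1.0×450×372 = min(307.8, 308.88) + 167.4 = 475.2 kN. φR_n = 0.75 × 475.2 = 356.4 kN.
Governing: min(402.8, 442.3, 356.4) = 356.4 kN → block shear.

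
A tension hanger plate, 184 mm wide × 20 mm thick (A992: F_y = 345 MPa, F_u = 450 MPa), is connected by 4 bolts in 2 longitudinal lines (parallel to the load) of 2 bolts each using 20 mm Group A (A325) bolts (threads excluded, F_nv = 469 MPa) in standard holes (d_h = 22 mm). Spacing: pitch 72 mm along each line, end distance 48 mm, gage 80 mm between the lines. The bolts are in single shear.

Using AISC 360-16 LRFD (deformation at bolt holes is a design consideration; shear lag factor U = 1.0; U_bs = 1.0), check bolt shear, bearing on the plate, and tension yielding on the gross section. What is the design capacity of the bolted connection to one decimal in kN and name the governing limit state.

Bolt shear: A_b = π(20)²/4 = 314.16 mm². φR_n = 0.75 × 469 × 314.16 × 4 × 1 = 442.0 kN.
Bearing (20 mm plate, F_u = 450 MPa): end bolts L_c = 48 − 22/2 = 37, R_n = min(1.2×37×20×450, 2.4×20×20×450) = 399.6 kN/bolt; interior L_c = 72 − 22 = 50, R_n = 432 kN/bolt. φR_n = 0.75 × (2×399.6 + 2×432) = 1247.4 kN.
Tension yield (gross): A_g = 184×20 = 3680 mm². φR_n = 0.90 × 345 × 3680 = 1142.6 kN.
Governing: min(442.0, 1247.4, 1142.6) = 442.0 kN → bolt shear.

442.0 kN (bolt shear governs)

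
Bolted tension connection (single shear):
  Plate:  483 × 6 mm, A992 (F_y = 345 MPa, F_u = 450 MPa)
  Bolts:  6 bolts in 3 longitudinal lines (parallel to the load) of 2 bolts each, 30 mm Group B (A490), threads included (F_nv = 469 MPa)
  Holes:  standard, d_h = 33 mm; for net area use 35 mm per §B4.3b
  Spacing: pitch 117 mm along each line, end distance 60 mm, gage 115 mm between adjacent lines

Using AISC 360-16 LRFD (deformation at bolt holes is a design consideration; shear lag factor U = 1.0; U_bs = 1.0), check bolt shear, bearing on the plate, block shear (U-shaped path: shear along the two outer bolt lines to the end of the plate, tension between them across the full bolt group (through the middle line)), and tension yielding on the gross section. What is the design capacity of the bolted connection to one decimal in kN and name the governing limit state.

626.5 kN (block shear governs)

Bolt shear: A_b = π(30)²/4 = 706.86 mm². φR_n = 0.75 × 469 × 706.86 × 6 × 1 = 1491.8 kN.
Bearing (6 mm plate, F_u = 450 MPa): end bolts L_c = 60 − 33/2 = 43.5, R_n = min(1.2×43.5×6×450, 2.4×30×6×450) = 140.94 kN/bolt; interior L_c = 117 − 33 = 84, R_n = 194.4 kN/bolt. φR_n = 0.75 × (3×140.94 + 3×194.4) = 754.5 kN.
Block shear: shear path 2×[60+1×117] = 2×177 mm, A_gv = 2124, A_nv = 2×(177 − 1.5×35)×6 = 1494 mm²; tension across gage: (230 − 2×35)×6 = 960 mm². R_n = min(0.6×450×1494, 0.6×345×2124) + 1.0×450×960 = min(403.38, 439.67) + 432 = 835.38 kN. φR_n = 0.75 × 835.38 = 626.5 kN.
Tension yield (gross): A_g = 483×6 = 2898 mm². φR_n = 0.90 × 345 × 2898 = 899.8 kN.
Governing: min(1491.8, 754.5, 626.5, 899.8) = 626.5 kN → block shear.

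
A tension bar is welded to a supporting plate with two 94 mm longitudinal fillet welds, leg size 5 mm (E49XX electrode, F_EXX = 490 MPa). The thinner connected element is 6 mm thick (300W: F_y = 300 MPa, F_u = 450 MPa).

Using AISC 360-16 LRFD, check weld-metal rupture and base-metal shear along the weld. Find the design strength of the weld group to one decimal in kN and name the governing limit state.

146.5 kN (weld metal governs)

Weld metal: throat = 0.707×5 = 3.535 mm, L = 2×94 = 188 mm. φR_n = 0.75 × 0.6 × 490 × 3.535 × 188 = 146.5 kN.
Base metal shear (6 mm plate): yield φR_n = 1.0×0.6×300×6×188 = 203.0 kN; rupture φR_n = 0.75×0.6×450×6×188 = 228.4 kN; take 203.0 kN (yield).
Governing: min(146.5, 203.0) = 146.5 kN → weld metal.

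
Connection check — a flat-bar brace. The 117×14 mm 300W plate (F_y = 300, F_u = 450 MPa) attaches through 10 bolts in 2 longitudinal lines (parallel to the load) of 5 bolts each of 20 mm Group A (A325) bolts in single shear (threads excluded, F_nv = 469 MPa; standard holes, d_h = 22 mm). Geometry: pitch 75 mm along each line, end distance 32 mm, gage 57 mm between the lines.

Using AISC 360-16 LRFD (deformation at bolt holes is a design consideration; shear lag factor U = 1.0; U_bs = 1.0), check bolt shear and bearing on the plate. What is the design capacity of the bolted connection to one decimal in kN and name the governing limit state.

1105.1 kN (bolt shear governs)

Bolt shear: A_b = π(20)²/4 = 314.16 mm². φR_n = 0.75 × 469 × 314.16 × 10 × 1 = 1105.1 kN.
Bearing (14 mm plate, F_u = 450 MPa): end bolts L_c = 32 − 22/2 = 21, R_n = min(1.2×21×14×450, 2.4×20×14×450) = 158.76 kN/bolt; interior L_c = 75 − 22 = 53, R_n = 302.4 kN/bolt. φR_n = 0.75 × (2×158.76 + 8×302.4) = 2052.5 kN.
Governing: min(1105.1, 2052.5) = 1105.1 kN → bolt shear.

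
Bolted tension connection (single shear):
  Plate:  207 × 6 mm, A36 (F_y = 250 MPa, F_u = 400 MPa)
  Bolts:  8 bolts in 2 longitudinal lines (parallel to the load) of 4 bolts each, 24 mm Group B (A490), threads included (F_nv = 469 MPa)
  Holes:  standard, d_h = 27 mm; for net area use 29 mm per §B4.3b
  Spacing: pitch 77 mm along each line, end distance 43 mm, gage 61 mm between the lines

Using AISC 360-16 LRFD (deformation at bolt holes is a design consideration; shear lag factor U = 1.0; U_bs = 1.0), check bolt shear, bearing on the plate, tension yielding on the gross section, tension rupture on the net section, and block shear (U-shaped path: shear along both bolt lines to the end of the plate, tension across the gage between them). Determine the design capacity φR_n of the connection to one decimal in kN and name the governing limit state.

268.2 kN (net-section rupture governs)

Bolt shear: A_b = π(24)²/4 = 452.39 mm². φR_n = 0.75 × 469 × 452.39 × 8 × 1 = 1273.0 kN.
Bearing (6 mm plate, F_u = 400 MPa): end bolts L_c = 43 − 27/2 = 29.5, R_n = min(1.2×29.5×6×400, 2.4×24×6×400) = 84.96 kN/bolt; interior L_c = 77 − 27 = 50, R_n = 138.24 kN/bolt. φR_n = 0.75 × (2×84.96 + 6×138.24) = 749.5 kN.
Tension yield (gross): A_g = 207×6 = 1242 mm². φR_n = 0.90 × 250 × 1242 = 279.5 kN.
Tension rupture (net): A_n = (207 − 2×29)×6 = 894 mm² (U = 1.0, A_e = A_n). φR_n = 0.75 × 400 × 894 = 268.2 kN.
Block shear: shear path 2×[43+3×77] = 2×274 mm, A_gv = 3288, A_nv = 2×(274 − 3.5×29)×6 = 2070 mm²; tension across gage: (61 − 1×29)×6 = 192 mm². R_n = min(0.6×400×2070, 0.6×250×3288) + 1.0×400×192 = min(496.8, 493.2) + 76.8 = 570 kN. φR_n = 0.75 × 570 = 427.5 kN.
Governing: min(1273.0, 749.5, 279.5, 268.2, 427.5) = 268.2 kN → net-section rupture.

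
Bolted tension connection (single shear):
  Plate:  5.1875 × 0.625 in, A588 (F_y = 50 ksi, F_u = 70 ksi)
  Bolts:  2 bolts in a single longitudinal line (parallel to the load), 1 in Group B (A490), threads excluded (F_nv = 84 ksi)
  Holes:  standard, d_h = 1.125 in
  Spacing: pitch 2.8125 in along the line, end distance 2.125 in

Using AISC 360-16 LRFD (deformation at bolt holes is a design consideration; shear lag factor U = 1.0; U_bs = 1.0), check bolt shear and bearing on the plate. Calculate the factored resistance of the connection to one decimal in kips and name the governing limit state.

Bolt shear: A_b = π(1)²/4 = 0.7854 in². φR_n = 0.75 × 84 × 0.7854 × 2 × 1 = 99.0 kips.
Bearing (0.625 in plate, F_u = 70 ksi): end bolts L_c = 2.125 − 1.125/2 = 1.5625, R_n = min(1.2×1.5625×0.625×70, 2.4×1×0.625×70) = 82.031 kips/bolt; interior L_c = 2.8125 − 1.125 = 1.6875, R_n = 88.594 kips/bolt. φR_n = 0.75 × (1×82.031 + 1×88.594) = 128.0 kips.
Governing: min(99.0, 128.0) = 99.0 kips → bolt shear.

99.0 kips (bolt shear governs)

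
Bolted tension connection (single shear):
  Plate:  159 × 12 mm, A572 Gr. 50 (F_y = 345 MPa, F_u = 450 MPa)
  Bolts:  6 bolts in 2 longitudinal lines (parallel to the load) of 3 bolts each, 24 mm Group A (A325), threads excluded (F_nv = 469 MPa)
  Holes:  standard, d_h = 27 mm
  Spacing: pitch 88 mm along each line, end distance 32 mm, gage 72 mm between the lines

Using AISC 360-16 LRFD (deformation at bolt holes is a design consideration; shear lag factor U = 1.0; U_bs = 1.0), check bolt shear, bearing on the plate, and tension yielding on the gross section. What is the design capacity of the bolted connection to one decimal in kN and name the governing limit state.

Bolt shear: A_b = π(24)²/4 = 452.39 mm². φR_n = 0.75 × 469 × 452.39 × 6 × 1 = 954.8 kN.
Bearing (12 mm plate, F_u = 450 MPa): end bolts L_c = 32 − 27/2 = 18.5, R_n = min(1.2×18.5×12×450, 2.4×24×12×450) = 119.88 kN/bolt; interior L_c = 88 − 27 = 61, R_n = 311.04 kN/bolt. φR_n = 0.75 × (2×119.88 + 4×311.04) = 1112.9 kN.
Tension yield (gross): A_g = 159×12 = 1908 mm². φR_n = 0.90 × 345 × 1908 = 592.4 kN.
Governing: min(954.8, 1112.9, 592.4) = 592.4 kN → gross-section yield.

592.4 kN (gross-section yield governs)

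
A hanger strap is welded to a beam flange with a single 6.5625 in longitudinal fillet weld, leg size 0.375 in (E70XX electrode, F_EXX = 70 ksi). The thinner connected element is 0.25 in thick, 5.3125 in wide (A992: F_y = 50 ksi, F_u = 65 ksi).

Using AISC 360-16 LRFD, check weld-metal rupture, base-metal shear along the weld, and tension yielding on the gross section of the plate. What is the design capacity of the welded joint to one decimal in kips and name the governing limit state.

48.0 kips (base-metal shear governs)

Weld metal: throat = 0.707×0.375 = 0.26513 in, L = 6.5625 in. φR_n = 0.75 × 0.6 × 70 × 0.26513 × 6.5625 = 54.8 kips.
Base metal shear (0.25 in plate): yield φR_n = 1.0×0.6×50×0.25×6.5625 = 49.2 kips; rupture φR_n = 0.75×0.6×65×0.25×6.5625 = 48.0 kips; take 48.0 kips (rupture).
Tension yield (gross): A_g = 5.3125×0.25 = 1.3281 in². φR_n = 0.90 × 50 × 1.3281 = 59.8 kips.
Governing: min(54.8, 48.0, 59.8) = 48.0 kips → base-metal shear.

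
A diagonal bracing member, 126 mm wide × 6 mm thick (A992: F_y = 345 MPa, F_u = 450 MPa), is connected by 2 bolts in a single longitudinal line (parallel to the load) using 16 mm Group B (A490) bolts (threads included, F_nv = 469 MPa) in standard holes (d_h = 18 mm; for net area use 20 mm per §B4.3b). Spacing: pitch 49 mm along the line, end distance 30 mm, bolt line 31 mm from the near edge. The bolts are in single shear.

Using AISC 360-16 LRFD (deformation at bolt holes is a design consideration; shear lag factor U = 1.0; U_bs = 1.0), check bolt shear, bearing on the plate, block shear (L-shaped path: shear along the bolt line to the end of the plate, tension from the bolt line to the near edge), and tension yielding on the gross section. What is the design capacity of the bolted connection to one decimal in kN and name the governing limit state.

102.1 kN (block shear governs)

Bolt shear: A_b = π(16)²/4 = 201.06 mm². φR_n = 0.75 × 469 × 201.06 × 2 × 1 = 141.4 kN.
Bearing (6 mm plate, F_u = 450 MPa): end bolts L_c = 30 − 18/2 = 21, R_n = min(1.2×21×6×450, 2.4×16×6×450) = 68.04 kN/bolt; interior L_c = 49 − 18 = 31, R_n = 100.44 kN/bolt. φR_n = 0.75 × (1×68.04 + 1×100.44) = 126.4 kN.
Block shear: shear path 1×[30+1×49] = 1×79 mm, A_gv = 474, A_nv = 1×(79 − 1.5×20)×6 = 294 mm²; tension to near edge: (31 − 0.5×20)×6 = 126 mm². R_n = min(0.6×450×294, 0.6×345×474) + 1.0×450×126 = min(79.38, 98.118) + 56.7 = 136.08 kN. φR_n = 0.75 × 136.08 = 102.1 kN.
Tension yield (gross): A_g = 126×6 = 756 mm². φR_n = 0.90 × 345 × 756 = 234.7 kN.
Governing: min(141.4, 126.4, 102.1, 234.7) = 102.1 kN → block shear.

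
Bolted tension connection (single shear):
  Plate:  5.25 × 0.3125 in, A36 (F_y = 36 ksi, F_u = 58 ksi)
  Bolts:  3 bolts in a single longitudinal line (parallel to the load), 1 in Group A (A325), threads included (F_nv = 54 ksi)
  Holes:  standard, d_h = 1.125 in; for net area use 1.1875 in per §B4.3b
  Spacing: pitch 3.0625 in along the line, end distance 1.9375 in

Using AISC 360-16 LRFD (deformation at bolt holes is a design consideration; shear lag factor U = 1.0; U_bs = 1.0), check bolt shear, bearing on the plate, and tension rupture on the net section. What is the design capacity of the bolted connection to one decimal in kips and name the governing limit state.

Bolt shear: A_b = π(1)²/4 = 0.7854 in². φR_n = 0.75 × 54 × 0.7854 × 3 × 1 = 95.4 kips.
Bearing (0.3125 in plate, F_u = 58 ksi): end bolts L_c = 1.9375 − 1.125/2 = 1.375, R_n = min(1.2×1.375×0.3125×58, 2.4×1×0.3125×58) = 29.906 kips/bolt; interior L_c = 3.0625 − 1.125 = 1.9375, R_n = 42.141 kips/bolt. φR_n = 0.75 × (1×29.906 + 2×42.141) = 85.6 kips.
Tension rupture (net): A_n = (5.25 − 1×1.1875)×0.3125 = 1.2695 in² (U = 1.0, A_e = A_n). φR_n = 0.75 × 58 × 1.2695 = 55.2 kips.
Governing: min(95.4, 85.6, 55.2) = 55.2 kips → net-section rupture.

55.2 kips (net-section rupture governs)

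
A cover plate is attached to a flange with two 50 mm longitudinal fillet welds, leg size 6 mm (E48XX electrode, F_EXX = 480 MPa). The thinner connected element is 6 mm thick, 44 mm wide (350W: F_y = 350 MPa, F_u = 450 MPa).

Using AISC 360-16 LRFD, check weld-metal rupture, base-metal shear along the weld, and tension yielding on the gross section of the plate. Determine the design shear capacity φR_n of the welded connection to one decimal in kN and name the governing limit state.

Weld metal: throat = 0.707×6 = 4.242 mm, L = 2×50 = 100 mm. φR_n = 0.75 × 0.6 × 480 × 4.242 × 100 = 91.6 kN.
Base metal shear (6 mm plate): yield φR_n = 1.0×0.6×350×6×100 = 126.0 kN; rupture φR_n = 0.75×0.6×450×6×100 = 121.5 kN; take 121.5 kN (rupture).
Tension yield (gross): A_g = 44×6 = 264 mm². φR_n = 0.90 × 350 × 264 = 83.2 kN.
Governing: min(91.6, 121.5, 83.2) = 83.2 kN → gross-section yield.

83.2 kN (gross-section yield governs)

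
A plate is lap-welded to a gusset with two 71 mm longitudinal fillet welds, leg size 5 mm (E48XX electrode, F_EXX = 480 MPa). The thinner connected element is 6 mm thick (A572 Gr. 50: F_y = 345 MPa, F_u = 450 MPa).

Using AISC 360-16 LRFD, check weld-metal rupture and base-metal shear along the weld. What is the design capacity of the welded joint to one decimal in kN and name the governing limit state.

Weld metal: throat = 0.707×5 = 3.535 mm, L = 2×71 = 142 mm. φR_n = 0.75 × 0.6 × 480 × 3.535 × 142 = 108.4 kN.
Base metal shear (6 mm plate): yield φR_n = 1.0×0.6×345×6×142 = 176.4 kN; rupture φR_n = 0.75×0.6×450×6×142 = 172.5 kN; take 172.5 kN (rupture).
Governing: min(108.4, 172.5) = 108.4 kN → weld metal.

108.4 kN (weld metal governs)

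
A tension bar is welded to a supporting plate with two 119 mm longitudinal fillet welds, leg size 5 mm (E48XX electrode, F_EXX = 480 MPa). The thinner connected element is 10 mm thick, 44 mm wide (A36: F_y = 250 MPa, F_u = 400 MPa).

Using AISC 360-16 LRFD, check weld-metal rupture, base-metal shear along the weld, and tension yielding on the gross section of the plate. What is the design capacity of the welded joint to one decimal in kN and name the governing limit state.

Weld metal: throat = 0.707×5 = 3.535 mm, L = 2×119 = 238 mm. φR_n = 0.75 × 0.6 × 480 × 3.535 × 238 = 181.7 kN.
Base metal shear (10 mm plate): yield φR_n = 1.0×0.6×250×10×238 = 357.0 kN; rupture φR_n = 0.75×0.6×400×10×238 = 428.4 kN; take 357.0 kN (yield).
Tension yield (gross): A_g = 44×10 = 440 mm². φR_n = 0.90 × 250 × 440 = 99.0 kN.
Governing: min(181.7, 357.0, 99.0) = 99.0 kN → gross-section yield.

99.0 kN (gross-section yield governs)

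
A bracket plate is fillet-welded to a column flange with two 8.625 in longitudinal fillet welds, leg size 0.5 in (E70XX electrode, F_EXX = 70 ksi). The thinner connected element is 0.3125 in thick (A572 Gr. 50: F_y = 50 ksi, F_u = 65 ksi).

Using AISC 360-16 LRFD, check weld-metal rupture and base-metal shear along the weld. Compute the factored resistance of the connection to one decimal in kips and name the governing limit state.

157.7 kips (base-metal shear governs)

Weld metal: throat = 0.707×0.5 = 0.3535 in, L = 2×8.625 = 17.25 in. φR_n = 0.75 × 0.6 × 70 × 0.3535 × 17.25 = 192.1 kips.
Base metal shear (0.3125 in plate): yield φR_n = 1.0×0.6×50×0.3125×17.25 = 161.7 kips; rupture φR_n = 0.75×0.6×65×0.3125×17.25 = 157.7 kips; take 157.7 kips (rupture).
Governing: min(192.1, 157.7) = 157.7 kips → base-metal shear.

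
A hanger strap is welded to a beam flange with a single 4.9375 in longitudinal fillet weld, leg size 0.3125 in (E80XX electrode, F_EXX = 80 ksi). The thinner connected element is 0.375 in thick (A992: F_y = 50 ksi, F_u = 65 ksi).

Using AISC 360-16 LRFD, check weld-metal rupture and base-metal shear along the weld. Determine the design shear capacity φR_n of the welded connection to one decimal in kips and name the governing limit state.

39.3 kips (weld metal governs)

Weld metal: throat = 0.707×0.3125 = 0.22094 in, L = 4.9375 in. φR_n = 0.75 × 0.6 × 80 × 0.22094 × 4.9375 = 39.3 kips.
Base metal shear (0.375 in plate): yield φR_n = 1.0×0.6×50×0.375×4.9375 = 55.5 kips; rupture φR_n = 0.75×0.6×65×0.375×4.9375 = 54.2 kips; take 54.2 kips (rupture).
Governing: min(39.3, 54.2) = 39.3 kips → weld metal.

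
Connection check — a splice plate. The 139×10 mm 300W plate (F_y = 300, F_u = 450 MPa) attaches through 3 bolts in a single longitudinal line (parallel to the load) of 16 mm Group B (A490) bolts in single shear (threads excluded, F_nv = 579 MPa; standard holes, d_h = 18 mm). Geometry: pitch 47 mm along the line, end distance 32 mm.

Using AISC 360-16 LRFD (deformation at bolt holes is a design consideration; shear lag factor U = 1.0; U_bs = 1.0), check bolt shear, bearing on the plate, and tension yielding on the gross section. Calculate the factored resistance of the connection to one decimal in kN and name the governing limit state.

261.9 kN (bolt shear governs)

Bolt shear: A_b = π(16)²/4 = 201.06 mm². φR_n = 0.75 × 579 × 201.06 × 3 × 1 = 261.9 kN.
Bearing (10 mm plate, F_u = 450 MPa): end bolts L_c = 32 − 18/2 = 23, R_n = min(1.2×23×10×450, 2.4×16×10×450) = 124.2 kN/bolt; interior L_c = 47 − 18 = 29, R_n = 156.6 kN/bolt. φR_n = 0.75 × (1×124.2 + 2×156.6) = 328.1 kN.
Tension yield (gross): A_g = 139×10 = 1390 mm². φR_n = 0.90 × 300 × 1390 = 375.3 kN.
Governing: min(261.9, 328.1, 375.3) = 261.9 kN → bolt shear.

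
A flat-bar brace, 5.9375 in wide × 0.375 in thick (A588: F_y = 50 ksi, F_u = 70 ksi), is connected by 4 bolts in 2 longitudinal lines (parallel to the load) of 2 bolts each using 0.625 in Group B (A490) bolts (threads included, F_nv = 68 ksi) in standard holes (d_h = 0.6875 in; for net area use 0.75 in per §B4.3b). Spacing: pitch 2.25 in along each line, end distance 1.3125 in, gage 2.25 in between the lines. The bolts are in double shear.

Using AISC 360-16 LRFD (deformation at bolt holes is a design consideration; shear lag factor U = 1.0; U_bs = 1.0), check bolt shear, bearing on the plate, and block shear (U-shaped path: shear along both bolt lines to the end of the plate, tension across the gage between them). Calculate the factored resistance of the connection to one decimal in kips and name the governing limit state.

87.1 kips (block shear governs)

Bolt shear: A_b = π(0.625)²/4 = 0.3068 in². φR_n = 0.75 × 68 × 0.3068 × 4 × 2 = 125.2 kips.
Bearing (0.375 in plate, F_u = 70 ksi): end bolts L_c = 1.3125 − 0.6875/2 = 0.96875, R_n = min(1.2×0.96875×0.375×70, 2.4×0.625×0.375×70) = 30.516 kips/bolt; interior L_c = 2.25 − 0.6875 = 1.5625, R_n = 39.375 kips/bolt. φR_n = 0.75 × (2×30.516 + 2×39.375) = 104.8 kips.
Block shear: shear path 2×[1.3125+1×2.25] = 2×3.5625 in, A_gv = 2.6719, A_nv = 2×(3.5625 − 1.5×0.75)×0.375 = 1.8281 in²; tension across gage: (2.25 − 1×0.75)×0.375 = 0.5625 in². R_n = min(0.6×70×1.8281, 0.6×50×2.6719) + 1.0×70×0.5625 = min(76.78, 80.157) + 39.375 = 116.16 kips. φR_n = 0.75 × 116.16 = 87.1 kips.
Governing: min(125.2, 104.8, 87.1) = 87.1 kips → block shear.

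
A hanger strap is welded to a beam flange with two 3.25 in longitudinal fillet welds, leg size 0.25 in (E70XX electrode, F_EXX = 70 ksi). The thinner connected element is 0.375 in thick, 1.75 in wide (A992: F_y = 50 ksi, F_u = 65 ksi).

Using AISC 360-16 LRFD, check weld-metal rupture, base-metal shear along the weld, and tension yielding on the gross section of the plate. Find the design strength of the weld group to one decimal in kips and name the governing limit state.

29.5 kips (gross-section yield governs)

Weld metal: throat = 0.707×0.25 = 0.17675 in, L = 2×3.25 = 6.5 in. φR_n = 0.75 × 0.6 × 70 × 0.17675 × 6.5 = 36.2 kips.
Base metal shear (0.375 in plate): yield φR_n = 1.0×0.6×50×0.375×6.5 = 73.1 kips; rupture φR_n = 0.75×0.6×65×0.375×6.5 = 71.3 kips; take 71.3 kips (rupture).
Tension yield (gross): A_g = 1.75×0.375 = 0.65625 in². φR_n = 0.90 × 50 × 0.65625 = 29.5 kips.
Governing: min(36.2, 71.3, 29.5) = 29.5 kips → gross-section yield.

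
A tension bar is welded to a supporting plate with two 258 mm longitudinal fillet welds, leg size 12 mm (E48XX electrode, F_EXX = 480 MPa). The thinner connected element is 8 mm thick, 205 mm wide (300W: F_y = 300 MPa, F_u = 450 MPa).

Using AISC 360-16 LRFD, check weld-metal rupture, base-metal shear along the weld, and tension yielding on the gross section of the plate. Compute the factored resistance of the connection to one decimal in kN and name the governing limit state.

Weld metal: throat = 0.707×12 = 8.484 mm, L = 2×258 = 516 mm. φR_n = 0.75 × 0.6 × 480 × 8.484 × 516 = 945.6 kN.
Base metal shear (8 mm plate): yield φR_n = 1.0×0.6×300×8×516 = 743.0 kN; rupture φR_n = 0.75×0.6×450×8×516 = 835.9 kN; take 743.0 kN (yield).
Tension yield (gross): A_g = 205×8 = 1640 mm². φR_n = 0.90 × 300 × 1640 = 442.8 kN.
Governing: min(945.6, 743.0, 442.8) = 442.8 kN → gross-section yield.

442.8 kN (gross-section yield governs)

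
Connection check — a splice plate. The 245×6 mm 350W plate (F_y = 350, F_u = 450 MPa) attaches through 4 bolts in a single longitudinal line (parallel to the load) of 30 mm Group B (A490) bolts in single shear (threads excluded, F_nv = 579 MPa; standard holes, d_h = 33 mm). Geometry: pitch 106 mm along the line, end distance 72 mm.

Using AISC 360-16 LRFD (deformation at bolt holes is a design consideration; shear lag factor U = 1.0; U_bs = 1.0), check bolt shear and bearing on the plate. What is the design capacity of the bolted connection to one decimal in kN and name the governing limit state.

Bolt shear: A_b = π(30)²/4 = 706.86 mm². φR_n = 0.75 × 579 × 706.86 × 4 × 1 = 1227.8 kN.
Bearing (6 mm plate, F_u = 450 MPa): end bolts L_c = 72 − 33/2 = 55.5, R_n = min(1.2×55.5×6×450, 2.4×30×6×450) = 179.82 kN/bolt; interior L_c = 106 − 33 = 73, R_n = 194.4 kN/bolt. φR_n = 0.75 × (1×179.82 + 3×194.4) = 572.3 kN.
Governing: min(1227.8, 572.3) = 572.3 kN → bearing.

572.3 kN (bearing governs)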